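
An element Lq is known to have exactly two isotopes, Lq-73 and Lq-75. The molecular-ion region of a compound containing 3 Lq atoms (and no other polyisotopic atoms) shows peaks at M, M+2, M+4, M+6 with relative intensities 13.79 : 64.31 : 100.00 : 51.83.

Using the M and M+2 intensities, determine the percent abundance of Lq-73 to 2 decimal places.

39.15%

If p is the fraction of Lq that is Lq-73, then I(M+2)/I(M) = [C(3,1)·p^2·(1−p)] / p^3 = 3·(1−p)/p = 64.31/13.79 = 4.6635
(1−p)/p = 4.6635/3 = 1.5545  ⇒  p = 1/(1 + 1.5545) = 0.3915
Lq-73: 39.15%, Lq-75: 60.85%.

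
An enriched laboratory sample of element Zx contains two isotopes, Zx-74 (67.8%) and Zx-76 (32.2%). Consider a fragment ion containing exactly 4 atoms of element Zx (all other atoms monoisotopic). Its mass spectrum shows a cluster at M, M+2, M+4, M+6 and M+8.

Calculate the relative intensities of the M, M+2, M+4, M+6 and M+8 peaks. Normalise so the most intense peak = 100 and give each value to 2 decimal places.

Expanding (0.678 + 0.322)^4:
P(M) = 0.678^4 = 0.211309
P(M+2) = 4 × 0.678^3 × 0.322^1 = 0.401425
P(M+4) = 6 × 0.678^2 × 0.322^2 = 0.285971
P(M+6) = 4 × 0.678^1 × 0.322^3 = 0.090544
P(M+8) = 0.322^4 = 0.010750
The M+2 peak is largest (0.401425); scaling to 100 gives 52.64 : 100.00 : 71.24 : 22.56 : 2.68.

52.64 : 100.00 : 71.24 : 22.56 : 2.68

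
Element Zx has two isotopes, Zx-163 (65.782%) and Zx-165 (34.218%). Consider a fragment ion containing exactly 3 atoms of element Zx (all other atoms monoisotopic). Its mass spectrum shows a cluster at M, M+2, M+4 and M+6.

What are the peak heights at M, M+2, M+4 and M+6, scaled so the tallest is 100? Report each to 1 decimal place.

Each Zx atom is independently Zx-163 (p = 0.65782) or Zx-165 (q = 0.34218); the cluster is the binomial expansion (p + q)^3.
P(M) = 0.65782^3 = 0.284657
P(M+2) = 3 × 0.65782^2 × 0.34218^1 = 0.444212
P(M+4) = 3 × 0.65782^1 × 0.34218^2 = 0.231067
P(M+6) = 0.34218^3 = 0.040065
The M+2 peak is largest (0.444212); scaling to 100 gives 64.1 : 100.0 : 52.0 : 9.0.

64.1 : 100.0 : 52.0 : 9.0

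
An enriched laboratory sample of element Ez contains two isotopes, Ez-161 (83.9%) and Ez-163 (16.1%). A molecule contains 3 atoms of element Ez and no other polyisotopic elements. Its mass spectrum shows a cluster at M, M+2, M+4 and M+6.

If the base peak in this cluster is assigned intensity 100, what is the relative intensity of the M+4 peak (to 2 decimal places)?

(0.839 + 0.161)^3 gives M 0.5906, M+2 0.3400, M+4 0.0652, M+6 0.0042; the largest is M.
P(M) = C(3,0) × 0.839^3 × 0.161^0 = 1 × 0.59058972 × 1.0000 = 0.590590 (base)
P(M+4) = C(3,2) × 0.839^1 × 0.161^2 = 3 × 0.8390 × 0.025921 = 0.065243
Relative intensity = 0.065243 / 0.590590 × 100 = 11.05

11.05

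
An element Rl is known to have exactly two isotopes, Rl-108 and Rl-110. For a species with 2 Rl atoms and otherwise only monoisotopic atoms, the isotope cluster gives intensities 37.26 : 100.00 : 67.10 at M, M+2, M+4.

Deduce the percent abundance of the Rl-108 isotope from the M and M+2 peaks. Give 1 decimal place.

42.7%

If p is the fraction of Rl that is Rl-108, then I(M+2)/I(M) = [C(2,1)·p^1·(1−p)] / p^2 = 2·(1−p)/p = 100.00/37.26 = 2.6838
(1−p)/p = 2.6838/2 = 1.3419  ⇒  p = 1/(1 + 1.3419) = 0.4270
Rl-108: 42.7%, Rl-110: 57.3%.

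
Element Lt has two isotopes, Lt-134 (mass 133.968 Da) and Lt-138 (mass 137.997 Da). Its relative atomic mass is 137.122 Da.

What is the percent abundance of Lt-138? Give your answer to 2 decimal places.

Writing the weighted mean with unknown fraction x of Lt-134:
133.968·x + 137.997·(1 − x) = 137.122
(133.968 − 137.997)·x = 137.122 − 137.997
x = -0.875 / -4.029 = 0.21718 → 21.72% Lt-134, 78.28% Lt-138.

78.28%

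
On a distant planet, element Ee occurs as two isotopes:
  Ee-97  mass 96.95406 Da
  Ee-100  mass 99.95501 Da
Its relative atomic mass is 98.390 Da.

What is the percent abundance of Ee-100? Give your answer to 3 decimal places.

With x = fraction of Ee-97 (so Ee-100 is 1 − x):
96.95406·x + 99.95501·(1 − x) = 98.390
(96.95406 − 99.95501)·x = 98.390 − 99.95501
x = -1.56501 / -3.00095 = 0.52150 → 52.150% Ee-97, 47.850% Ee-100.

47.850%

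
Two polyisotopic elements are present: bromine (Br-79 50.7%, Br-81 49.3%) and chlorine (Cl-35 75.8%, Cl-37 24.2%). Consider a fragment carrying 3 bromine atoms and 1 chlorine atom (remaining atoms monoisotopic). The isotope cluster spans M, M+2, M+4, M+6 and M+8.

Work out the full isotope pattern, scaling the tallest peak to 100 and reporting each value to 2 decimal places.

Bromine pattern (n=3): 0.13032384 : 0.38017547 : 0.36967753 : 0.11982316
Chlorine pattern (n=1): 0.7580 : 0.2420
Convolve the two distributions (both contribute in 2-u steps):
  M: 0.13032384×0.7580 = 0.098785
  M+2: 0.13032384×0.2420 + 0.38017547×0.7580 = 0.319711
  M+4: 0.38017547×0.2420 + 0.36967753×0.7580 = 0.372218
  M+6: 0.36967753×0.2420 + 0.11982316×0.7580 = 0.180288
  M+8: 0.11982316×0.2420 = 0.028997
Scale to base peak (0.372218) = 100: 26.54 : 85.89 : 100.00 : 48.44 : 7.79

26.54 : 85.89 : 100.00 : 48.44 : 7.79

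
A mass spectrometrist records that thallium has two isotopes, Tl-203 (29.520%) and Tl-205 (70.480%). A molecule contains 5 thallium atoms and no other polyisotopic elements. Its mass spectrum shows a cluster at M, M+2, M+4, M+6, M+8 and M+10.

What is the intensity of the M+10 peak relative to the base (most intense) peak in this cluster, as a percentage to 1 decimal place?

Term probabilities: M 0.0022, M+2 0.0268, M+4 0.1278, M+6 0.3051, M+8 0.3642, M+10 0.1739. Base peak = M+8.
P(M+8) = C(5,4) × 0.29520^1 × 0.70480^4 = 5 × 0.2952 × 0.24675365 = 0.364208 (base)
P(M+10) = C(5,5) × 0.29520^0 × 0.70480^5 = 1 × 1.0000 × 0.17391197 = 0.173912
Relative intensity = 0.173912 / 0.364208 × 100 = 47.8

47.8%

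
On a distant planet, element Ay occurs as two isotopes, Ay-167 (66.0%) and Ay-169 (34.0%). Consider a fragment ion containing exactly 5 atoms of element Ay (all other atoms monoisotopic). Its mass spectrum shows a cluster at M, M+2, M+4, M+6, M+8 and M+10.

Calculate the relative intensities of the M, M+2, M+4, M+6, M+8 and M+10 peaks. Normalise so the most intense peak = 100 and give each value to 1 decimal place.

Expanding (0.660 + 0.340)^5:
P(M) = 0.660^5 = 0.125233
P(M+2) = 5 × 0.660^4 × 0.340^1 = 0.322571
P(M+4) = 10 × 0.660^3 × 0.340^2 = 0.332345
P(M+6) = 10 × 0.660^2 × 0.340^3 = 0.171208
P(M+8) = 5 × 0.660^1 × 0.340^4 = 0.044099
P(M+10) = 0.340^5 = 0.004544
The M+4 peak is largest (0.332345); scaling to 100 gives 37.7 : 97.1 : 100.0 : 51.5 : 13.3 : 1.4.

37.7 : 97.1 : 100.0 : 51.5 : 13.3 : 1.4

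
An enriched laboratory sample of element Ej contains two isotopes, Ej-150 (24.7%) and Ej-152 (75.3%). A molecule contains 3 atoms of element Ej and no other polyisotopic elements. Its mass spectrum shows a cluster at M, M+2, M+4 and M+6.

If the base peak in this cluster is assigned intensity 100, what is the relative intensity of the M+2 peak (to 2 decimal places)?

Term probabilities: M 0.0151, M+2 0.1378, M+4 0.4202, M+6 0.4270. Base peak = M+6.
P(M+6) = C(3,3) × 0.247^0 × 0.753^3 = 1 × 1.0000 × 0.42695778 = 0.426958 (base)
P(M+2) = C(3,1) × 0.247^2 × 0.753^1 = 3 × 0.061009 × 0.7530 = 0.137819
Relative intensity = 0.137819 / 0.426958 × 100 = 32.28

32.28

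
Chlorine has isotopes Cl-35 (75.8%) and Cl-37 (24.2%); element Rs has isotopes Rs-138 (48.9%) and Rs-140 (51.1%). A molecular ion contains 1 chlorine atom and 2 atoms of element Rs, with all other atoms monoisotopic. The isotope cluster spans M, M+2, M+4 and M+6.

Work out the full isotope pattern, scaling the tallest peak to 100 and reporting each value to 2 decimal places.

41.51 : 100.00 : 73.02 : 14.47

Chlorine pattern (n=1): 0.7580 : 0.2420
Element Rs pattern (n=2): 0.239121 : 0.499758 : 0.261121
Convolve the two distributions (both contribute in 2-u steps):
  M: 0.7580×0.239121 = 0.181254
  M+2: 0.7580×0.499758 + 0.2420×0.239121 = 0.436684
  M+4: 0.7580×0.261121 + 0.2420×0.499758 = 0.318871
  M+6: 0.2420×0.261121 = 0.063191
Scale to base peak (0.436684) = 100: 41.51 : 100.00 : 73.02 : 14.47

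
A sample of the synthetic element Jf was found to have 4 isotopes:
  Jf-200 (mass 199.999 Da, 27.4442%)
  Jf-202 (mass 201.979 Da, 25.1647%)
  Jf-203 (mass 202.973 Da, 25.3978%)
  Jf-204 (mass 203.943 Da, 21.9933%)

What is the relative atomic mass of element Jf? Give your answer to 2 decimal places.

202.12 Da

Ar = Σ fᵢ·mᵢ = 0.274442 × 199.999 + 0.251647 × 201.979 + 0.253978 × 202.973 + 0.219933 × 203.943
= 54.8881 + 50.8274 + 51.5507 + 44.8538 = 202.1200 Da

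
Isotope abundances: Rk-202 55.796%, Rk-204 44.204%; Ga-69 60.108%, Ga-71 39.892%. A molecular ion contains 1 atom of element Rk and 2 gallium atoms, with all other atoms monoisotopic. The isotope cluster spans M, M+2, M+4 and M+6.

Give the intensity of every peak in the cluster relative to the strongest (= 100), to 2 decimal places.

Element Rk pattern (n=1): 0.55796 : 0.44204
Gallium pattern (n=2): 0.36129717 : 0.47956567 : 0.15913717
Convolve the two distributions (both contribute in 2-u steps):
  M: 0.55796×0.36129717 = 0.201589
  M+2: 0.55796×0.47956567 + 0.44204×0.36129717 = 0.427286
  M+4: 0.55796×0.15913717 + 0.44204×0.47956567 = 0.300779
  M+6: 0.44204×0.15913717 = 0.070345
Scale to base peak (0.427286) = 100: 47.18 : 100.00 : 70.39 : 16.46

47.18 : 100.00 : 70.39 : 16.46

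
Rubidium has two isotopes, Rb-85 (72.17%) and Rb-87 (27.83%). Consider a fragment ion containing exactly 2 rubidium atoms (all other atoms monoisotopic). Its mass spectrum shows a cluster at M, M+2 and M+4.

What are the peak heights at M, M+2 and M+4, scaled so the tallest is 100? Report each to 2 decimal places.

The 2 Rb atoms are independent, so intensities follow the terms of (0.7217 + 0.2783)^2.
P(M) = 0.7217^2 = 0.520851
P(M+2) = 2 × 0.7217^1 × 0.2783^1 = 0.401698
P(M+4) = 0.2783^2 = 0.077451
The M peak is largest (0.520851); scaling to 100 gives 100.00 : 77.12 : 14.87.

100.00 : 77.12 : 14.87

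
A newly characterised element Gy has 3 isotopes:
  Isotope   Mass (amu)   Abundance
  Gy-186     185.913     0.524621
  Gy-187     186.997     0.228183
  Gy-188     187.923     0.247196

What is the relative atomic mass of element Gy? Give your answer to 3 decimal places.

The abundance-weighted mean is 0.524621 × 185.913 + 0.228183 × 186.997 + 0.247196 × 187.923
= 97.5339 + 42.6695 + 46.4538 = 186.6572 amu

186.657 amu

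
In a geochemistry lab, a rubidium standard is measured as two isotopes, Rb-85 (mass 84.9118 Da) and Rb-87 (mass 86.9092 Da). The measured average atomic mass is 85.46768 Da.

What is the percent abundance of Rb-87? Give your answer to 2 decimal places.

With x = fraction of Rb-85 (so Rb-87 is 1 − x):
84.9118·x + 86.9092·(1 − x) = 85.46768
(84.9118 − 86.9092)·x = 85.46768 − 86.9092
x = -1.44152 / -1.9974 = 0.72170 → 72.17% Rb-85, 27.83% Rb-87.

27.83%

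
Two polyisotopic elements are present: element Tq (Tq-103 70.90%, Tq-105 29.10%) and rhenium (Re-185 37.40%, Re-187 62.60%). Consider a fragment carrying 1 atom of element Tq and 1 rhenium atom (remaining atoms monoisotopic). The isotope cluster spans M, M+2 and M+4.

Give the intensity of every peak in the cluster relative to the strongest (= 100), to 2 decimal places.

Element Tq pattern (n=1): 0.7090 : 0.2910
Rhenium pattern (n=1): 0.3740 : 0.6260
Convolve the two distributions (both contribute in 2-u steps):
  M: 0.7090×0.3740 = 0.265166
  M+2: 0.7090×0.6260 + 0.2910×0.3740 = 0.552668
  M+4: 0.2910×0.6260 = 0.182166
Scale to base peak (0.552668) = 100: 47.98 : 100.00 : 32.96

47.98 : 100.00 : 32.96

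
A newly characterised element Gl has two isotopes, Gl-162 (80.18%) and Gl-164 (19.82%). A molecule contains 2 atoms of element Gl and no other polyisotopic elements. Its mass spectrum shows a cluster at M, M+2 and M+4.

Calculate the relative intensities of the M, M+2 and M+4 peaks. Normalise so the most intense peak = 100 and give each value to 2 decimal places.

Each Gl atom is independently Gl-162 (p = 0.8018) or Gl-164 (q = 0.1982); the cluster is the binomial expansion (p + q)^2.
P(M) = 0.8018^2 = 0.642883
P(M+2) = 2 × 0.8018^1 × 0.1982^1 = 0.317834
P(M+4) = 0.1982^2 = 0.039283
The M peak is largest (0.642883); scaling to 100 gives 100.00 : 49.44 : 6.11.

100.00 : 49.44 : 6.11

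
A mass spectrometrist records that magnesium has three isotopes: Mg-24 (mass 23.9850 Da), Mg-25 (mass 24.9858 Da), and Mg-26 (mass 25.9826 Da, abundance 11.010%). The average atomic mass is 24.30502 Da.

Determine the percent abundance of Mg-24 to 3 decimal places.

78.990%

Let x and y be the fractions of Mg-24 and Mg-25. Then x + y = 1 − 0.11010 = 0.88990 and 23.9850x + 24.9858y = 24.30502 − 0.11010×25.9826 = 21.44433574.
Substituting: 23.9850x + 24.9858(0.88990 − x) = 21.44433574
(23.9850 − 24.9858)x = -0.79052768  ⇒  x = 0.78990, y = 0.10000
Mg-24: 78.990%, Mg-25: 10.000%.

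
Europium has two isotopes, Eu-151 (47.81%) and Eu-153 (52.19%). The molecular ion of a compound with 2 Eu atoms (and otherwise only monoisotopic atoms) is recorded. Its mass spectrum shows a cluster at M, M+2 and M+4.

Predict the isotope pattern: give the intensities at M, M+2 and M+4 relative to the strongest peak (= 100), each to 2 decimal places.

Expanding (0.4781 + 0.5219)^2:
P(M) = 0.4781^2 = 0.228580
P(M+2) = 2 × 0.4781^1 × 0.5219^1 = 0.499041
P(M+4) = 0.5219^2 = 0.272380
The M+2 peak is largest (0.499041); scaling to 100 gives 45.80 : 100.00 : 54.58.

45.80 : 100.00 : 54.58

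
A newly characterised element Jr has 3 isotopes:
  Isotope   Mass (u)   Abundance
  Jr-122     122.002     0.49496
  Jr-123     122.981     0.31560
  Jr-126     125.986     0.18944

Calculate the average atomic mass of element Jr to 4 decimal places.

123.0657 u

Average mass = Σ (abundance × isotope mass) = 0.49496 × 122.002 + 0.31560 × 122.981 + 0.18944 × 125.986
= 60.38611 + 38.81280 + 23.86679 = 123.06570 u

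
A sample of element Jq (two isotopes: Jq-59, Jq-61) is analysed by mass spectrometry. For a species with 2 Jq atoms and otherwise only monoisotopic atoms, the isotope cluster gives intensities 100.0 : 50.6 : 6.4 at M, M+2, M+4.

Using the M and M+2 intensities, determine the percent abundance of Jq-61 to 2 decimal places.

Write p for the Jq-59 fraction. I(M+2)/I(M) = [C(2,1)·p^1·(1−p)] / p^2 = 2·(1−p)/p = 50.6/100.0 = 0.5060
(1−p)/p = 0.5060/2 = 0.2530  ⇒  p = 1/(1 + 0.2530) = 0.7981
Jq-59: 79.81%, Jq-61: 20.19%.

20.19%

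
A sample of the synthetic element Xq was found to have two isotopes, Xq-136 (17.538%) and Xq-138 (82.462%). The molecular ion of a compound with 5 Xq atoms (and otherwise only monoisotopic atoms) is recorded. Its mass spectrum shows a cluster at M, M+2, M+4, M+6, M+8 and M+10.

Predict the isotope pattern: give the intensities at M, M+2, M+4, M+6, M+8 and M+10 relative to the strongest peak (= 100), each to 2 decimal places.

0.04 : 0.96 : 9.05 : 42.54 : 100.00 : 94.04

Expanding (0.17538 + 0.82462)^5:
P(M) = 0.17538^5 = 0.000166
P(M+2) = 5 × 0.17538^4 × 0.82462^1 = 0.003901
P(M+4) = 10 × 0.17538^3 × 0.82462^2 = 0.036682
P(M+6) = 10 × 0.17538^2 × 0.82462^3 = 0.172473
P(M+8) = 5 × 0.17538^1 × 0.82462^4 = 0.405476
P(M+10) = 0.82462^5 = 0.381302
The M+8 peak is largest (0.405476); scaling to 100 gives 0.04 : 0.96 : 9.05 : 42.54 : 100.00 : 94.04.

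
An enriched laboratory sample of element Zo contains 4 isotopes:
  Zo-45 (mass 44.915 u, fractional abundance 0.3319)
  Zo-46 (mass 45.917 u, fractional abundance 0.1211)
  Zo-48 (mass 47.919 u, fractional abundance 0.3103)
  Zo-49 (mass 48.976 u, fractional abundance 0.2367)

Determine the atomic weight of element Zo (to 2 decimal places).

The abundance-weighted mean is 0.3319 × 44.915 + 0.1211 × 45.917 + 0.3103 × 47.919 + 0.2367 × 48.976
= 14.9073 + 5.5605 + 14.8693 + 11.5926 = 46.9297 u

46.93 u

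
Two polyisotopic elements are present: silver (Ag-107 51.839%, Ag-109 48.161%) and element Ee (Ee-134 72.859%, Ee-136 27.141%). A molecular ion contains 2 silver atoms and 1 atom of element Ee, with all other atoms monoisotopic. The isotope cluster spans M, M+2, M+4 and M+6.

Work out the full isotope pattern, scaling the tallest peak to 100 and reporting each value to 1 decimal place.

44.8 : 100.0 : 69.7 : 14.4

Silver pattern (n=2): 0.26872819 : 0.49932362 : 0.23194819
Element Ee pattern (n=1): 0.72859 : 0.27141
Convolve the two distributions (both contribute in 2-u steps):
  M: 0.26872819×0.72859 = 0.195793
  M+2: 0.26872819×0.27141 + 0.49932362×0.72859 = 0.436738
  M+4: 0.49932362×0.27141 + 0.23194819×0.72859 = 0.304517
  M+6: 0.23194819×0.27141 = 0.062953
Scale to base peak (0.436738) = 100: 44.8 : 100.0 : 69.7 : 14.4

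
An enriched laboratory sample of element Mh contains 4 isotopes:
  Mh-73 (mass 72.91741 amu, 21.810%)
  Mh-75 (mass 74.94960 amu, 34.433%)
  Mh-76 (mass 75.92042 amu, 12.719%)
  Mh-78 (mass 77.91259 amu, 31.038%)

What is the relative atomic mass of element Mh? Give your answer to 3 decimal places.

75.550 amu

The abundance-weighted mean is 0.21810 × 72.91741 + 0.34433 × 74.94960 + 0.12719 × 75.92042 + 0.31038 × 77.91259
= 15.903287 + 25.807396 + 9.656318 + 24.182510 = 75.549511 amu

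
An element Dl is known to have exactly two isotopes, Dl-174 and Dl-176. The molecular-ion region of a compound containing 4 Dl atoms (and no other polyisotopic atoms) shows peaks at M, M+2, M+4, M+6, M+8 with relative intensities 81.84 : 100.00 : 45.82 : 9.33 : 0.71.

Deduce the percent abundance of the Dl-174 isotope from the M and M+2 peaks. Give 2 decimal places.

Write p for the Dl-174 fraction. I(M+2)/I(M) = [C(4,1)·p^3·(1−p)] / p^4 = 4·(1−p)/p = 100.00/81.84 = 1.2219
(1−p)/p = 1.2219/4 = 0.3055  ⇒  p = 1/(1 + 0.3055) = 0.7660
Dl-174: 76.60%, Dl-176: 23.40%.

76.60%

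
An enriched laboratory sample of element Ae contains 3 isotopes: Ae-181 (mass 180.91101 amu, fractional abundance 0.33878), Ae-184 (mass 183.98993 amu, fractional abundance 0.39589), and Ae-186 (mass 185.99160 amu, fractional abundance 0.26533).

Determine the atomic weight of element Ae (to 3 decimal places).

Weight each isotope mass by its fractional abundance: 0.33878 × 180.91101 + 0.39589 × 183.98993 + 0.26533 × 185.99160
= 61.289032 + 72.839773 + 49.349151 = 183.477956 amu

183.478 amu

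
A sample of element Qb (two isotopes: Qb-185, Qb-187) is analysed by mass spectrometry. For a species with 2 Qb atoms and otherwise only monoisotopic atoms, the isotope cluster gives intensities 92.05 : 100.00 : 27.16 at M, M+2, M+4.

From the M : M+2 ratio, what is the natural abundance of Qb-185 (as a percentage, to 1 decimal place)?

Write p for the Qb-185 fraction. I(M+2)/I(M) = [C(2,1)·p^1·(1−p)] / p^2 = 2·(1−p)/p = 100.00/92.05 = 1.0864
(1−p)/p = 1.0864/2 = 0.5432  ⇒  p = 1/(1 + 0.5432) = 0.6480
Qb-185: 64.8%, Qb-187: 35.2%.

64.8%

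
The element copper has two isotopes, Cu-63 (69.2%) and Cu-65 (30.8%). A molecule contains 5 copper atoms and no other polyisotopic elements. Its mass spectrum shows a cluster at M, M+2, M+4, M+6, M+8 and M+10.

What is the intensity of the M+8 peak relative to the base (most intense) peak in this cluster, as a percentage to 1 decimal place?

8.8%

Binomial terms of (0.692 + 0.308)^5: M 0.1587, M+2 0.3531, M+4 0.3144, M+6 0.1399, M+8 0.0311, M+10 0.0028 → M+2 is the base peak.
P(M+2) = C(5,1) × 0.692^4 × 0.308^1 = 5 × 0.22931073 × 0.3080 = 0.353139 (base)
P(M+8) = C(5,4) × 0.692^1 × 0.308^4 = 5 × 0.6920 × 0.00899918 = 0.031137
Relative intensity = 0.031137 / 0.353139 × 100 = 8.8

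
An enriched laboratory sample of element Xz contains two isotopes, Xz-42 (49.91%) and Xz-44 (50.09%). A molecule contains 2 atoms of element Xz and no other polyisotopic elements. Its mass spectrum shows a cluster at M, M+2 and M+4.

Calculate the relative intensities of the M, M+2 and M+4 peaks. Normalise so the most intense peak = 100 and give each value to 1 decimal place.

Each Xz atom is independently Xz-42 (p = 0.4991) or Xz-44 (q = 0.5009); the cluster is the binomial expansion (p + q)^2.
P(M) = 0.4991^2 = 0.249101
P(M+2) = 2 × 0.4991^1 × 0.5009^1 = 0.499998
P(M+4) = 0.5009^2 = 0.250901
The M+2 peak is largest (0.499998); scaling to 100 gives 49.8 : 100.0 : 50.2.

49.8 : 100.0 : 50.2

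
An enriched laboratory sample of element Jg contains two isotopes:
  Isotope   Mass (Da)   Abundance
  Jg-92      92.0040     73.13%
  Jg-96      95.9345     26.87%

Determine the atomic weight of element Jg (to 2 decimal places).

93.06 Da

The abundance-weighted mean is 0.7313 × 92.0040 + 0.2687 × 95.9345
= 67.28253 + 25.77760 = 93.06013 Da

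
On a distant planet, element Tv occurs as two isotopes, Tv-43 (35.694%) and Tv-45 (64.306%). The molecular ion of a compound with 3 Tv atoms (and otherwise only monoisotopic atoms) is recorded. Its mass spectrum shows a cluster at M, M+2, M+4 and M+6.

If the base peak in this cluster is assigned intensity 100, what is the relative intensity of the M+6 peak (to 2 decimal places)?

Term probabilities: M 0.0455, M+2 0.2458, M+4 0.4428, M+6 0.2659. Base peak = M+4.
P(M+4) = C(3,2) × 0.35694^1 × 0.64306^2 = 3 × 0.35694 × 0.41352616 = 0.442812 (base)
P(M+6) = C(3,3) × 0.35694^0 × 0.64306^3 = 1 × 1.0000 × 0.26592213 = 0.265922
Relative intensity = 0.265922 / 0.442812 × 100 = 60.05

60.05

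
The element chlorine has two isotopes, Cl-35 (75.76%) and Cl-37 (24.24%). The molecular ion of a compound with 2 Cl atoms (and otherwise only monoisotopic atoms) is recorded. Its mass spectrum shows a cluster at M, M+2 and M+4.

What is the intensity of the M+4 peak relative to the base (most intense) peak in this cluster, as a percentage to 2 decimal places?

(0.7576 + 0.2424)^2 gives M 0.5740, M+2 0.3673, M+4 0.0588; the largest is M.
P(M) = C(2,0) × 0.7576^2 × 0.2424^0 = 1 × 0.57395776 × 1.0000 = 0.573958 (base)
P(M+4) = C(2,2) × 0.7576^0 × 0.2424^2 = 1 × 1.0000 × 0.05875776 = 0.058758
Relative intensity = 0.058758 / 0.573958 × 100 = 10.24

10.24%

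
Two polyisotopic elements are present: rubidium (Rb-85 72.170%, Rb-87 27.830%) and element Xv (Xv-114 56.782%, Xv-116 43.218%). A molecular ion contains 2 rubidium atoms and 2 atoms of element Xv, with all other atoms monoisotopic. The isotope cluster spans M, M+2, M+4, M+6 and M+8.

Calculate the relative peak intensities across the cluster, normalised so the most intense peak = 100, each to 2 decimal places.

43.60 : 100.00 : 82.93 : 29.35 : 3.76

Rubidium pattern (n=2): 0.52085089 : 0.40169822 : 0.07745089
Element Xv pattern (n=2): 0.32241955 : 0.4908009 : 0.18677955
Convolve the two distributions (both contribute in 2-u steps):
  M: 0.52085089×0.32241955 = 0.167933
  M+2: 0.52085089×0.4908009 + 0.40169822×0.32241955 = 0.385149
  M+4: 0.52085089×0.18677955 + 0.40169822×0.4908009 + 0.07745089×0.32241955 = 0.319410
  M+6: 0.40169822×0.18677955 + 0.07745089×0.4908009 = 0.113042
  M+8: 0.07745089×0.18677955 = 0.014466
Scale to base peak (0.385149) = 100: 43.60 : 100.00 : 82.93 : 29.35 : 3.76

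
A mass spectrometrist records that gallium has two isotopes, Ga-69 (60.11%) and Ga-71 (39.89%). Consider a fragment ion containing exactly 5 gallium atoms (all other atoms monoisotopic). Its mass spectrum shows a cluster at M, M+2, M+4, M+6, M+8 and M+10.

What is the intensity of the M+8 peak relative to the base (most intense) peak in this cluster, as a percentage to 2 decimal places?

Term probabilities: M 0.0785, M+2 0.2604, M+4 0.3456, M+6 0.2293, M+8 0.0761, M+10 0.0101. Base peak = M+4.
P(M+4) = C(5,2) × 0.6011^3 × 0.3989^2 = 10 × 0.21719018 × 0.15912121 = 0.345596 (base)
P(M+8) = C(5,4) × 0.6011^1 × 0.3989^4 = 5 × 0.6011 × 0.02531956 = 0.076098
Relative intensity = 0.076098 / 0.345596 × 100 = 22.02

22.02%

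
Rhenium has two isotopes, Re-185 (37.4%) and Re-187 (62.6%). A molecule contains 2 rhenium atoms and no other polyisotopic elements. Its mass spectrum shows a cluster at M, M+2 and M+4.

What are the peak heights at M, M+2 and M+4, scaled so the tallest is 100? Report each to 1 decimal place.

Expanding (0.374 + 0.626)^2:
P(M) = 0.374^2 = 0.139876
P(M+2) = 2 × 0.374^1 × 0.626^1 = 0.468248
P(M+4) = 0.626^2 = 0.391876
The M+2 peak is largest (0.468248); scaling to 100 gives 29.9 : 100.0 : 83.7.

29.9 : 100.0 : 83.7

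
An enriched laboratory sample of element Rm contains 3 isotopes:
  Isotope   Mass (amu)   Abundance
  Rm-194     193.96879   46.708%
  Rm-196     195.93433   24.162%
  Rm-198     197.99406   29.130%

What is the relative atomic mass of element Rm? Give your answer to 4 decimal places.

Average mass = Σ (abundance × isotope mass) = 0.46708 × 193.96879 + 0.24162 × 195.93433 + 0.29130 × 197.99406
= 90.598942 + 47.341653 + 57.675670 = 195.616265 amu

195.6163 amu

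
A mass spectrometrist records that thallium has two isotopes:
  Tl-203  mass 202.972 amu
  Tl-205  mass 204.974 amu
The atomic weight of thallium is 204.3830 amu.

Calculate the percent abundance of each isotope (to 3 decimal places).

Let x be the fractional abundance of Tl-203; then Tl-205 has abundance 1 − x.
202.972·x + 204.974·(1 − x) = 204.3830
(202.972 − 204.974)·x = 204.3830 − 204.974
x = -0.5910 / -2.002 = 0.29520 → 29.520% Tl-203, 70.480% Tl-205.

Tl-203: 29.520%, Tl-205: 70.480%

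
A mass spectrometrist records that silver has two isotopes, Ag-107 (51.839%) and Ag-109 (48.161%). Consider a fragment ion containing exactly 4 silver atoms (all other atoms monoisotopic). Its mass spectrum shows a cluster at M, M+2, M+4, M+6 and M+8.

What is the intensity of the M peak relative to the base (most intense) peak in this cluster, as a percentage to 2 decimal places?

Term probabilities: M 0.0722, M+2 0.2684, M+4 0.3740, M+6 0.2316, M+8 0.0538. Base peak = M+4.
P(M+4) = C(4,2) × 0.51839^2 × 0.48161^2 = 6 × 0.26872819 × 0.23194819 = 0.373986 (base)
P(M) = C(4,0) × 0.51839^4 × 0.48161^0 = 1 × 0.07221484 × 1.0000 = 0.072215
Relative intensity = 0.072215 / 0.373986 × 100 = 19.31

19.31%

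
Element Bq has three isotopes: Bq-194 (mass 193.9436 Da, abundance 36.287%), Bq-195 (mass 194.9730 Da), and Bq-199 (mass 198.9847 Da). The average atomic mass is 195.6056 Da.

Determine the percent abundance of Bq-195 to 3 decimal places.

Let x and y be the fractions of Bq-195 and Bq-199. Then x + y = 1 − 0.36287 = 0.63713 and 194.9730x + 198.9847y = 195.6056 − 0.36287×193.9436 = 125.229285868.
Substituting: 194.9730x + 198.9847(0.63713 − x) = 125.229285868
(194.9730 − 198.9847)x = -1.549836043  ⇒  x = 0.38633, y = 0.25080
Bq-195: 38.633%, Bq-199: 25.080%.

38.633%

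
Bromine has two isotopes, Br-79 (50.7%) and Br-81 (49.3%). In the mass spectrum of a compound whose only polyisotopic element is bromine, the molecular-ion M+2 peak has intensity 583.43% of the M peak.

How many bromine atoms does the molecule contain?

6

With n Br atoms, P(M+2)/P(M) = C(n,1)·p^(n−1)q / p^n = n·q/p = n · 0.493/0.507.
n = 5.8343 × 0.507/0.493 = 6.00 ≈ 6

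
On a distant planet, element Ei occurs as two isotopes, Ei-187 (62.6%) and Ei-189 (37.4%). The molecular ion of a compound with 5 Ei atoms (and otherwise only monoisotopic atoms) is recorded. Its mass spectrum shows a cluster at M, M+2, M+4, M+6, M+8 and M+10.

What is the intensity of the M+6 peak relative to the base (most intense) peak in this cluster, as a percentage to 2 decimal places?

Binomial terms of (0.626 + 0.374)^5: M 0.0961, M+2 0.2872, M+4 0.3431, M+6 0.2050, M+8 0.0612, M+10 0.0073 → M+4 is the base peak.
P(M+4) = C(5,2) × 0.626^3 × 0.374^2 = 10 × 0.24531438 × 0.139876 = 0.343136 (base)
P(M+6) = C(5,3) × 0.626^2 × 0.374^3 = 10 × 0.391876 × 0.05231362 = 0.205005
Relative intensity = 0.205005 / 0.343136 × 100 = 59.74

59.74%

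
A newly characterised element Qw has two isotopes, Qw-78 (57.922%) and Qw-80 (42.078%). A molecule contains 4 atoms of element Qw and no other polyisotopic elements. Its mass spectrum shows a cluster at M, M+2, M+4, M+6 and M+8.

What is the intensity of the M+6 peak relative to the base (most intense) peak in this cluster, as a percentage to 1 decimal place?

(0.57922 + 0.42078)^4 gives M 0.1126, M+2 0.3271, M+4 0.3564, M+6 0.1726, M+8 0.0313; the largest is M+4.
P(M+4) = C(4,2) × 0.57922^2 × 0.42078^2 = 6 × 0.33549581 × 0.17705581 = 0.356409 (base)
P(M+6) = C(4,3) × 0.57922^1 × 0.42078^3 = 4 × 0.57922 × 0.07450154 = 0.172611
Relative intensity = 0.172611 / 0.356409 × 100 = 48.4

48.4%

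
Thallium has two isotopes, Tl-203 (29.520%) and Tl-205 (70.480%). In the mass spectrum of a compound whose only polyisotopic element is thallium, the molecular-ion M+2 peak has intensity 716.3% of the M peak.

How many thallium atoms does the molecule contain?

With n Tl atoms, P(M+2)/P(M) = C(n,1)·p^(n−1)q / p^n = n·q/p = n · 0.70480/0.29520.
n = 7.163 × 0.29520/0.70480 = 3.00 ≈ 3

3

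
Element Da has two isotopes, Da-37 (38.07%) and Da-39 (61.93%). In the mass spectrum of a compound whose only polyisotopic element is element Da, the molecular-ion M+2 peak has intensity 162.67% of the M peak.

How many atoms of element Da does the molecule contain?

With n Da atoms, P(M+2)/P(M) = C(n,1)·p^(n−1)q / p^n = n·q/p = n · 0.6193/0.3807.
n = 1.6267 × 0.3807/0.6193 = 1.00 ≈ 1

1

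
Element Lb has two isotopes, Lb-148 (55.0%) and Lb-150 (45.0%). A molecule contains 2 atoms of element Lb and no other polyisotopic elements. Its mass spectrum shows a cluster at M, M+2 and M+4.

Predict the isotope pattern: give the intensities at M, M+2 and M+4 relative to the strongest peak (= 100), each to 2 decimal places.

61.11 : 100.00 : 40.91

Each Lb atom is independently Lb-148 (p = 0.550) or Lb-150 (q = 0.450); the cluster is the binomial expansion (p + q)^2.
P(M) = 0.550^2 = 0.302500
P(M+2) = 2 × 0.550^1 × 0.450^1 = 0.495000
P(M+4) = 0.450^2 = 0.202500
The M+2 peak is largest (0.495000); scaling to 100 gives 61.11 : 100.00 : 40.91.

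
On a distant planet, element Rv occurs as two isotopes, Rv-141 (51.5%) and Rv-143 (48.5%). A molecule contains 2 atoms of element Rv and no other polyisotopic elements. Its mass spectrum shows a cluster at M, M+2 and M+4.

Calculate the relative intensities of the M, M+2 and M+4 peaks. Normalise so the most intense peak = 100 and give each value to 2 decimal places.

53.09 : 100.00 : 47.09

The 2 Rv atoms are independent, so intensities follow the terms of (0.515 + 0.485)^2.
P(M) = 0.515^2 = 0.265225
P(M+2) = 2 × 0.515^1 × 0.485^1 = 0.499550
P(M+4) = 0.485^2 = 0.235225
The M+2 peak is largest (0.499550); scaling to 100 gives 53.09 : 100.00 : 47.09.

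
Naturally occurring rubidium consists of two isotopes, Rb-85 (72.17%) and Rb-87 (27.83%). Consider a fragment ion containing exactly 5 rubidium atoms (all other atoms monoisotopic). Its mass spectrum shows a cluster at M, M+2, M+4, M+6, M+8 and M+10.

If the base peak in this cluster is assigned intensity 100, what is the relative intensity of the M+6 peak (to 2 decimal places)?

29.74

Binomial terms of (0.7217 + 0.2783)^5: M 0.1958, M+2 0.3775, M+4 0.2911, M+6 0.1123, M+8 0.0216, M+10 0.0017 → M+2 is the base peak.
P(M+2) = C(5,1) × 0.7217^4 × 0.2783^1 = 5 × 0.27128565 × 0.2783 = 0.377494 (base)
P(M+6) = C(5,3) × 0.7217^2 × 0.2783^3 = 10 × 0.52085089 × 0.02155458 = 0.112267
Relative intensity = 0.112267 / 0.377494 × 100 = 29.74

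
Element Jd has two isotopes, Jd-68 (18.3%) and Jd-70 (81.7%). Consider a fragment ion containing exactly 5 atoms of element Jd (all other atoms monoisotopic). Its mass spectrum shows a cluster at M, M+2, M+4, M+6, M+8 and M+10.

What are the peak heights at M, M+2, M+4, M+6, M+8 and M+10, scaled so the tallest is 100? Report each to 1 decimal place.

Each Jd atom is independently Jd-68 (p = 0.183) or Jd-70 (q = 0.817); the cluster is the binomial expansion (p + q)^5.
P(M) = 0.183^5 = 0.000205
P(M+2) = 5 × 0.183^4 × 0.817^1 = 0.004581
P(M+4) = 10 × 0.183^3 × 0.817^2 = 0.040907
P(M+6) = 10 × 0.183^2 × 0.817^3 = 0.182628
P(M+8) = 5 × 0.183^1 × 0.817^4 = 0.407671
P(M+10) = 0.817^5 = 0.364007
The M+8 peak is largest (0.407671); scaling to 100 gives 0.1 : 1.1 : 10.0 : 44.8 : 100.0 : 89.3.

0.1 : 1.1 : 10.0 : 44.8 : 100.0 : 89.3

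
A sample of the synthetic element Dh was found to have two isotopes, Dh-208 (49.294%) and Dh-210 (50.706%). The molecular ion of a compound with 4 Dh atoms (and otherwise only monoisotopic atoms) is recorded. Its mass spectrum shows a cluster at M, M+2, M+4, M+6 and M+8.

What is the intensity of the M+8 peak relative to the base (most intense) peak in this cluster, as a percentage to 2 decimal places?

17.64%

(0.49294 + 0.50706)^4 gives M 0.0590, M+2 0.2429, M+4 0.3749, M+6 0.2571, M+8 0.0661; the largest is M+4.
P(M+4) = C(4,2) × 0.49294^2 × 0.50706^2 = 6 × 0.24298984 × 0.25710984 = 0.374850 (base)
P(M+8) = C(4,4) × 0.49294^0 × 0.50706^4 = 1 × 1.0000 × 0.06610547 = 0.066105
Relative intensity = 0.066105 / 0.374850 × 100 = 17.64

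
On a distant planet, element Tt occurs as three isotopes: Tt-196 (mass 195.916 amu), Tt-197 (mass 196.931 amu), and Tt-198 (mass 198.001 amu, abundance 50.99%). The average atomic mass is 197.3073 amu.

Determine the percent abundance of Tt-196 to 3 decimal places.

The remaining 49.01% is split between Tt-196 (fraction x) and Tt-197 (fraction 0.4901 − x).
Substituting: 195.916x + 196.931(0.4901 − x) = 96.3465901
(195.916 − 196.931)x = -0.169293  ⇒  x = 0.16679, y = 0.32331
Tt-196: 16.679%, Tt-197: 32.331%.

16.679%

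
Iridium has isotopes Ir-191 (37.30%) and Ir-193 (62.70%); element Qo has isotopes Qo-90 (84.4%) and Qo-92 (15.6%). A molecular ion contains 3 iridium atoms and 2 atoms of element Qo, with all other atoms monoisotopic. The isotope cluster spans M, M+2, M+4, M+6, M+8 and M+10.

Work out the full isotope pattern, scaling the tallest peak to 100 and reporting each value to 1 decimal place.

Iridium pattern (n=3): 0.05189512 : 0.26170165 : 0.43991135 : 0.24649188
Element Qo pattern (n=2): 0.712336 : 0.263328 : 0.024336
Convolve the two distributions (both contribute in 2-u steps):
  M: 0.05189512×0.712336 = 0.036967
  M+2: 0.05189512×0.263328 + 0.26170165×0.712336 = 0.200085
  M+4: 0.05189512×0.024336 + 0.26170165×0.263328 + 0.43991135×0.712336 = 0.383541
  M+6: 0.26170165×0.024336 + 0.43991135×0.263328 + 0.24649188×0.712336 = 0.297795
  M+8: 0.43991135×0.024336 + 0.24649188×0.263328 = 0.075614
  M+10: 0.24649188×0.024336 = 0.005999
Scale to base peak (0.383541) = 100: 9.6 : 52.2 : 100.0 : 77.6 : 19.7 : 1.6

9.6 : 52.2 : 100.0 : 77.6 : 19.7 : 1.6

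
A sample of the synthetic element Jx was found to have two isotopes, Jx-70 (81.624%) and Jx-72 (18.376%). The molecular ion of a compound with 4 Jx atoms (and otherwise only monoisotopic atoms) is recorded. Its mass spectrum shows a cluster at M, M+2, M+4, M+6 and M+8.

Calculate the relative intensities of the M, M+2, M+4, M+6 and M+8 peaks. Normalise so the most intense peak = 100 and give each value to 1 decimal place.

Each Jx atom is independently Jx-70 (p = 0.81624) or Jx-72 (q = 0.18376); the cluster is the binomial expansion (p + q)^4.
P(M) = 0.81624^4 = 0.443886
P(M+2) = 4 × 0.81624^3 × 0.18376^1 = 0.399728
P(M+4) = 6 × 0.81624^2 × 0.18376^2 = 0.134986
P(M+6) = 4 × 0.81624^1 × 0.18376^3 = 0.020260
P(M+8) = 0.18376^4 = 0.001140
The M peak is largest (0.443886); scaling to 100 gives 100.0 : 90.1 : 30.4 : 4.6 : 0.3.

100.0 : 90.1 : 30.4 : 4.6 : 0.3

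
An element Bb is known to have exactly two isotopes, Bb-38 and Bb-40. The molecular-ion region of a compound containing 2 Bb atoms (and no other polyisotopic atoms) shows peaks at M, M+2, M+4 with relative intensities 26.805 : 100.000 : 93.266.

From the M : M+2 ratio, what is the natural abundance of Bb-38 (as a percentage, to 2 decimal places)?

If p is the fraction of Bb that is Bb-38, then I(M+2)/I(M) = [C(2,1)·p^1·(1−p)] / p^2 = 2·(1−p)/p = 100.000/26.805 = 3.7306
(1−p)/p = 3.7306/2 = 1.8653  ⇒  p = 1/(1 + 1.8653) = 0.3490
Bb-38: 34.90%, Bb-40: 65.10%.

34.90%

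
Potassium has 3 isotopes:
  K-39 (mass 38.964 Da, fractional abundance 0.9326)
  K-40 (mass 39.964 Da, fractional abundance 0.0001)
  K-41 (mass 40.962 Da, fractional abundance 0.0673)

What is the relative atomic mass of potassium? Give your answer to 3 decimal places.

39.099 Da

Ar = Σ fᵢ·mᵢ = 0.9326 × 38.964 + 0.0001 × 39.964 + 0.0673 × 40.962
= 36.3378 + 0.0040 + 2.7567 = 39.0985 Da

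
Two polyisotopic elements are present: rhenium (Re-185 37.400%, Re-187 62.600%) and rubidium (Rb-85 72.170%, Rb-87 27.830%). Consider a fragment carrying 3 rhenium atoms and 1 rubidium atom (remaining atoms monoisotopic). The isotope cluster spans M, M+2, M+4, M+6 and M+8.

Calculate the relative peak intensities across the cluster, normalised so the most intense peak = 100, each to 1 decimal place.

Rhenium pattern (n=3): 0.05231362 : 0.26268713 : 0.43968487 : 0.24531438
Rubidium pattern (n=1): 0.7217 : 0.2783
Convolve the two distributions (both contribute in 2-u steps):
  M: 0.05231362×0.7217 = 0.037755
  M+2: 0.05231362×0.2783 + 0.26268713×0.7217 = 0.204140
  M+4: 0.26268713×0.2783 + 0.43968487×0.7217 = 0.390426
  M+6: 0.43968487×0.2783 + 0.24531438×0.7217 = 0.299408
  M+8: 0.24531438×0.2783 = 0.068271
Scale to base peak (0.390426) = 100: 9.7 : 52.3 : 100.0 : 76.7 : 17.5

9.7 : 52.3 : 100.0 : 76.7 : 17.5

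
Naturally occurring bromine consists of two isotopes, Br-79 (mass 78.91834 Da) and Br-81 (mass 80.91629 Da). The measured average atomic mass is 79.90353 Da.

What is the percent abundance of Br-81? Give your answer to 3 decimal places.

Let x be the fractional abundance of Br-79; then Br-81 has abundance 1 − x.
78.91834·x + 80.91629·(1 − x) = 79.90353
(78.91834 − 80.91629)·x = 79.90353 − 80.91629
x = -1.01276 / -1.99795 = 0.50690 → 50.690% Br-79, 49.310% Br-81.

49.310%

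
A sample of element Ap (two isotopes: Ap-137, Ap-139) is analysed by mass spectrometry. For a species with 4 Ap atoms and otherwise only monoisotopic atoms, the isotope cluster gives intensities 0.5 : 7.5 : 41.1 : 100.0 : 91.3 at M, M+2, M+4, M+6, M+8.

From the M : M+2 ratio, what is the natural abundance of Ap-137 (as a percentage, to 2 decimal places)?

21.05%

Let p = fractional abundance of Ap-137. I(M+2)/I(M) = [C(4,1)·p^3·(1−p)] / p^4 = 4·(1−p)/p = 7.5/0.5 = 15.0000
(1−p)/p = 15.0000/4 = 3.7500  ⇒  p = 1/(1 + 3.7500) = 0.2105
Ap-137: 21.05%, Ap-139: 78.95%.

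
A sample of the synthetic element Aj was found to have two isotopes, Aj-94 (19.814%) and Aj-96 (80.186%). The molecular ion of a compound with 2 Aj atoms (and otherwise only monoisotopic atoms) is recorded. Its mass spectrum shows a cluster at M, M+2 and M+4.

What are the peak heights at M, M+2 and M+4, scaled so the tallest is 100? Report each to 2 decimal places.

6.11 : 49.42 : 100.00

Each Aj atom is independently Aj-94 (p = 0.19814) or Aj-96 (q = 0.80186); the cluster is the binomial expansion (p + q)^2.
P(M) = 0.19814^2 = 0.039259
P(M+2) = 2 × 0.19814^1 × 0.80186^1 = 0.317761
P(M+4) = 0.80186^2 = 0.642979
The M+4 peak is largest (0.642979); scaling to 100 gives 6.11 : 49.42 : 100.00.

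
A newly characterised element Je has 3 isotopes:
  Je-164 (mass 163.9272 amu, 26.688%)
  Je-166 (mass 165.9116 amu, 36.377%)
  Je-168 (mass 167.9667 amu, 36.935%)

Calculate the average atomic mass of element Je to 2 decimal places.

166.14 amu

Ar = Σ fᵢ·mᵢ = 0.26688 × 163.9272 + 0.36377 × 165.9116 + 0.36935 × 167.9667
= 43.74889 + 60.35366 + 62.03850 = 166.14105 amu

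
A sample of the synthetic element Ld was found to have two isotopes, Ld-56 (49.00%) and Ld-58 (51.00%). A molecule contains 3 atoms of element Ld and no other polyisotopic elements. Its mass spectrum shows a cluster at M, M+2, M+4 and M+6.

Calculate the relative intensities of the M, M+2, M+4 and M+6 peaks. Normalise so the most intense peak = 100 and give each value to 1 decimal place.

30.8 : 96.1 : 100.0 : 34.7

Expanding (0.4900 + 0.5100)^3:
P(M) = 0.4900^3 = 0.117649
P(M+2) = 3 × 0.4900^2 × 0.5100^1 = 0.367353
P(M+4) = 3 × 0.4900^1 × 0.5100^2 = 0.382347
P(M+6) = 0.5100^3 = 0.132651
The M+4 peak is largest (0.382347); scaling to 100 gives 30.8 : 96.1 : 100.0 : 34.7.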